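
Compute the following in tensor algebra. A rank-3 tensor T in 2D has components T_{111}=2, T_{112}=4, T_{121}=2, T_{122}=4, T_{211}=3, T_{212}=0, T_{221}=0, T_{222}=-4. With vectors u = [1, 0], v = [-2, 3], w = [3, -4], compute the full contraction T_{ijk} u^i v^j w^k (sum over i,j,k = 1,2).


S = sum over i,j,k of T_{ijk} u_i v_j w_k. Expanding all 8 terms:
T_{111}*u_1*v_1*w_1 = 2*1*-2*3 = -12  (running total: -12)
T_{112}*u_1*v_1*w_2 = 4*1*-2*-4 = 32  (running total: 20)
T_{121}*u_1*v_2*w_1 = 2*1*3*3 = 18  (running total: 38)
T_{122}*u_1*v_2*w_2 = 4*1*3*-4 = -48  (running total: -10)
T_{211}*u_2*v_1*w_1 = 3*0*-2*3 = 0  (running total: -10)
T_{212}*u_2*v_1*w_2 = 0*0*-2*-4 = 0  (running total: -10)
T_{221}*u_2*v_2*w_1 = 0*0*3*3 = 0  (running total: -10)
T_{222}*u_2*v_2*w_2 = -4*0*3*-4 = 0  (running total: -10)
S = -10

-10


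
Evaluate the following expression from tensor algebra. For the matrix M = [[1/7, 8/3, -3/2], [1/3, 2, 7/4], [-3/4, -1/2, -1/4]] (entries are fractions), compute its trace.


The trace is the sum of diagonal entries.
Diagonal: M[1,1] = 1/7, M[2,2] = 2, M[3,3] = -1/4
Tr(M) = 1/7 + 2 + -1/4
Computing step by step:
After adding M[1,1]: 1/7
After adding M[2,2]: 15/7
After adding M[3,3]: 53/28
Tr(M) = 53/28

53/28


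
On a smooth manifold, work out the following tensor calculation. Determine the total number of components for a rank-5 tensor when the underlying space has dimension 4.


The number of components of a rank-r tensor in d dimensions is d^r.
Here d = 4 and r = 5.
4^5 = 1024

1024


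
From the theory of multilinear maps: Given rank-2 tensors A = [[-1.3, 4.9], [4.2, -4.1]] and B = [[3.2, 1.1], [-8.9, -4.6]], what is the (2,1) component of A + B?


Tensor addition is component-wise: (A + B)_{ij} = A_{ij} + B_{ij}.
A_{21} = 4.2
B_{21} = -8.9
(A + B)_{21} = 4.2 + -8.9 = -4.7

-4.7


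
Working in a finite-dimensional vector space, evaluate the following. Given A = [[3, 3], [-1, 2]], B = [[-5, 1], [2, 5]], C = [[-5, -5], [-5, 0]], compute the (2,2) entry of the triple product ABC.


(ABC)_{22} = sum_m (AB)_{2m} C_{m2}. First compute row 2 of AB.
(AB)_{21} = -1*-5 + 2*2 = 9
(AB)_{22} = -1*1 + 2*5 = 9
Now contract with column 2 of C:
(AB)_{21} * C_{12} = 9 * -5 = -45
(AB)_{22} * C_{22} = 9 * 0 = 0
(ABC)_{22} = -45 + 0 = -45

-45


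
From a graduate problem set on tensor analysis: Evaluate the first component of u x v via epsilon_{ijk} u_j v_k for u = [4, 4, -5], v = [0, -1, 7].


(u x v)_1 = sum_{j,k} epsilon_{1jk} u_j v_k. Only permutations of (1,2,3) contribute; the two non-zero terms are:
eps_{123} u_2 v_3 = 1 * 4 * 7 = 28
eps_{132} u_3 v_2 = -1 * -5 * -1 = -5
(u x v)_1 = 23

23


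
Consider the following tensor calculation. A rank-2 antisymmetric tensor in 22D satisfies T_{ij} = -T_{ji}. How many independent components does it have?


An antisymmetric rank-2 tensor satisfies A_{ij} = -A_{ji}, so diagonal entries are zero.
The independent components are the upper-triangular entries: C(n, 2) = n(n-1)/2.
n = 22
C(22, 2) = 22 * 21 / 2 = 462 / 2 = 231

231


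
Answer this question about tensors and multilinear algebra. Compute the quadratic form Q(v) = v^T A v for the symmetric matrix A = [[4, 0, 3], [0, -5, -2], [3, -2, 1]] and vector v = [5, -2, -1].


First compute Av:
(Av)_1 = 4*5 + 0*-2 + 3*-1 = 17
(Av)_2 = 0*5 + -5*-2 + -2*-1 = 12
(Av)_3 = 3*5 + -2*-2 + 1*-1 = 18
Av = [17, 12, 18]
Then v^T (Av) = 5*17 + -2*12 + -1*18
= 85 + -24 + -18 = 43

43


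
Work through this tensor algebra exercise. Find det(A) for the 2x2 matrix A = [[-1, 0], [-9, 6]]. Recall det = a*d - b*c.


For a 2x2 matrix [[a, b], [c, d]], det = a*d - b*c.
a = -1, b = 0, c = -9, d = 6
a*d = -1 * 6 = -6
b*c = 0 * -9 = 0
det = -6 - 0 = -6

-6


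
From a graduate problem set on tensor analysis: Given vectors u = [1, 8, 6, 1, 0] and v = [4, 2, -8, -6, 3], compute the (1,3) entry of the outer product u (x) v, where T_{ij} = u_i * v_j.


The outer product entry T_{ij} = u_i * v_j.
We need i=1, j=3.
u_1 = 1, v_3 = -8
T_{1,3} = 1 * -8 = -8

-8


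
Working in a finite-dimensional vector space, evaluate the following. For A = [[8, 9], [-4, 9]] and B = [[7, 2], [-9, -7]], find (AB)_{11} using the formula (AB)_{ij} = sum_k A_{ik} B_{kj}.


(AB)_{ij} = sum_k A_{ik} B_{kj}.
For i=1, j=1:
A_{11} * B_{11} = 8 * 7 = 56
A_{12} * B_{21} = 9 * -9 = -81
Sum = 56 + -81 = -25

-25


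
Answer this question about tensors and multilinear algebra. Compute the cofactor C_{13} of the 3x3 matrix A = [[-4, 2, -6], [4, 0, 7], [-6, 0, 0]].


To find cofactor C_{13}, delete row 1 and column 3.
The resulting 2x2 submatrix is: [[4, 0], [-6, 0]]
Minor M_{13} = 4*0 - 0*-6
  = 0 - 0 = 0
Sign = (-1)^(1+3) = (-1)^4 = 1
Cofactor C_{13} = 1 * 0 = 0

0


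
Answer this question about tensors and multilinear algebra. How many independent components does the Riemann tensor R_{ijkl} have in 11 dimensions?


The Riemann tensor in d dimensions has d^2(d^2 - 1)/12 independent components.
d = 11, so d^2 = 121
d^2 - 1 = 120
d^2(d^2 - 1) = 121 * 120 = 14520
Divide by 12: 14520 / 12 = 1210

1210


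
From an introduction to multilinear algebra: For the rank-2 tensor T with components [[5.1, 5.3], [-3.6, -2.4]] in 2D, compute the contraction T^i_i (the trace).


The contraction (trace) of a rank-2 tensor is the sum of its diagonal elements.
Diagonal entries: A[1,1] = 5.1, A[2,2] = -2.4
Tr(A) = 5.1 + -2.4 = 2.7

2.7


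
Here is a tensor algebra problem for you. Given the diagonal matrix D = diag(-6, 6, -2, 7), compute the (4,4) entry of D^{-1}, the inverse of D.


For a diagonal matrix, the inverse has entries (D^{-1})_{ii} = 1/d_{ii}.
The diagonal entries are: d_{11} = -6, d_{22} = 6, d_{33} = -2, d_{44} = 7
We need (D^{-1})_{44} = 1/d_{44} = 1/7 = 1/7

1/7


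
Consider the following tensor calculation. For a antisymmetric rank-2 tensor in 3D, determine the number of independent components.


A antisymmetric rank-2 tensor in d dimensions has d(d-1)/2 independent components.
d = 3
d(d-1)/2 = 3 * 2 / 2 = 6 / 2 = 3

3


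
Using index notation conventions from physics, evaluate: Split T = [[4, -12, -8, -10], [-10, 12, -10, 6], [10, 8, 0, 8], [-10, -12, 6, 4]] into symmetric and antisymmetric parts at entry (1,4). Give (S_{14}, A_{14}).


T_{14} = -10
T_{41} = -10
S_{14} = (-10 + -10)/2 = -20/2 = -10
A_{14} = (-10 - -10)/2 = 0/2 = 0
Check: S + A = -10 + 0 = -10 = T_{14}.

(-10, 0)


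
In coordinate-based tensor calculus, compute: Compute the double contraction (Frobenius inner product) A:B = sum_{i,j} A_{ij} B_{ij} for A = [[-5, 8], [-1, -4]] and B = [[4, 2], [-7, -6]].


A:B = sum over all i,j of A_{ij} * B_{ij}.
Row 1: -5*4=-20, 8*2=16 => row sum = -4
Row 2: -1*-7=7, -4*-6=24 => row sum = 31
Total = -4 + 31 = 27

27


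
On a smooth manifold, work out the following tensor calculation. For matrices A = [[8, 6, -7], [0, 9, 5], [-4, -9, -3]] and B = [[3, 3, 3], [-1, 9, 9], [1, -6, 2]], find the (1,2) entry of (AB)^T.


(AB)^T_{ij} = (AB)_{ji} = sum_k A_{jk} B_{ki}.
For i=1, j=2 we need (AB)_{21}:
A_{21} * B_{11} = 0 * 3 = 0
A_{22} * B_{21} = 9 * -1 = -9
A_{23} * B_{31} = 5 * 1 = 5
Sum = 0 + -9 + 5 = -4

-4


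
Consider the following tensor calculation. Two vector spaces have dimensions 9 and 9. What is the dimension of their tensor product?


The dimension of a tensor product is the product of dimensions.
dim(V) = 9, dim(W) = 9
dim(V (x) W) = 9 * 9 = 81

81


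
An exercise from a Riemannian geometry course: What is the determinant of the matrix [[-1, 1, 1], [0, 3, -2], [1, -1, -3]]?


Expanding along the first row, det(A) = a11*M_11 - a12*M_12 + a13*M_13, where M_1j is the (1,j) minor.
Minor M_11 = 3*-3 - -2*-1 = -11
Minor M_12 = 0*-3 - -2*1 = 2
Minor M_13 = 0*-1 - 3*1 = -3
det = -1*(-11) - 1*(2) + 1*(-3)
    = 11 - 2 + -3
    = 6

6


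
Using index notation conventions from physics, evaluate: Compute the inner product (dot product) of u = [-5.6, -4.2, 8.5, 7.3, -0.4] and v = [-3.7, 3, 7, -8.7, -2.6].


The inner product u . v = sum of u_i * v_i.
Term-by-term: -5.6 * -3.7, -4.2 * 3, 8.5 * 7, 7.3 * -8.7, -0.4 * -2.6
Products: 20.72, -12.6, 59.5, -63.51, 1.04
Sum = 20.72 + -12.6 + 59.5 + -63.51 + 1.04 = 5.15

5.15


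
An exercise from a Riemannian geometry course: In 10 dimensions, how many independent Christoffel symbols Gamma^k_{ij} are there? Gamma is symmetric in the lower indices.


Christoffel symbols Gamma^k_{ij} are symmetric in i,j, so there are d * d(d+1)/2 independent symbols.
d = 10
d(d+1)/2 = 10 * 11 / 2 = 55
Total = 10 * 55 = 550

550


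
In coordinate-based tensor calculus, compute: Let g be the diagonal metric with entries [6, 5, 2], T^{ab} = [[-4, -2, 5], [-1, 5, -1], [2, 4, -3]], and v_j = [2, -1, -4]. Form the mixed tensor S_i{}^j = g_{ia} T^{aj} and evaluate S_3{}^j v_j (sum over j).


Step 1: lower the first index. For a diagonal metric, g_{ia} T^{aj} = g_{ii} T^{ij} (no sum on i).
g_{33} = 2
S_3{}^1 = 2 * T^{31} = 2 * 2 = 4
S_3{}^2 = 2 * T^{32} = 2 * 4 = 8
S_3{}^3 = 2 * T^{33} = 2 * -3 = -6
Step 2: contract S_3{}^j with v_j.
S_3{}^1 * v_1 = 4 * 2 = 8
S_3{}^2 * v_2 = 8 * -1 = -8
S_3{}^3 * v_3 = -6 * -4 = 24
Result = 8 + -8 + 24 = 24

24


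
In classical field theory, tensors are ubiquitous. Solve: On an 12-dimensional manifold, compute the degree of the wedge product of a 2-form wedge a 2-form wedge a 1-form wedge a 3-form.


The degree of a wedge product is the sum of the degrees of the individual forms.
Degrees: 2, 2, 1, 3
Total degree = 2 + 2 + 1 + 3 = 8

8


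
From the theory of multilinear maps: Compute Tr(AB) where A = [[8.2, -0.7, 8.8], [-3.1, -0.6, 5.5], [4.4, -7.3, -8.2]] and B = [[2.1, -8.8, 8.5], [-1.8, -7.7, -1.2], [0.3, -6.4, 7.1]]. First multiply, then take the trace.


Tr(AB) = sum_i (AB)_{ii} where (AB)_{ii} = sum_k A_{ik} B_{ki}.
(AB)_{11} = 8.2*2.1 + -0.7*-1.8 + 8.8*0.3 = 21.12
(AB)_{22} = -3.1*-8.8 + -0.6*-7.7 + 5.5*-6.4 = -3.3
(AB)_{33} = 4.4*8.5 + -7.3*-1.2 + -8.2*7.1 = -12.06
Tr(AB) = 21.12 + -3.3 + -12.06 = 5.76

5.76


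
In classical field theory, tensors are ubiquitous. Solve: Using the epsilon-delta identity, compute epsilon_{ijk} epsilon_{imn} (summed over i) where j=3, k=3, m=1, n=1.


Using the identity: epsilon_{ijk} epsilon_{imn} = delta_{jm} delta_{kn} - delta_{jn} delta_{km}.
delta_{31} = 0
delta_{31} = 0
delta_{31} = 0
delta_{31} = 0
Result = 0 * 0 - 0 * 0 = 0 - 0 = 0

0


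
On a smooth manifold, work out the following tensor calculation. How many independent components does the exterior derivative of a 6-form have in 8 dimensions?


The exterior derivative of a p-form is a (p+1)-form.
Its number of independent components is C(n, p+1).
n = 8, p+1 = 7
C(8, 7) = 8

8


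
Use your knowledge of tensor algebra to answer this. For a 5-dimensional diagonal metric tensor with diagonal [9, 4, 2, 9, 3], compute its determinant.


For a diagonal metric, the determinant is the product of diagonal entries.
Diagonal entries: 9, 4, 2, 9, 3
det(g) = 9 * 4 * 2 * 9 * 3 = 1944

1944


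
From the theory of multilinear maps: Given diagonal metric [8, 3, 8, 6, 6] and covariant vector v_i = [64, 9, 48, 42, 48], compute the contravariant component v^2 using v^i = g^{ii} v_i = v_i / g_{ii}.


To raise an index with a diagonal metric: v^i = v_i / g_{ii}.
For index 2: v_2 = 9, g_{22} = 3
v^2 = 9 / 3 = 3

3


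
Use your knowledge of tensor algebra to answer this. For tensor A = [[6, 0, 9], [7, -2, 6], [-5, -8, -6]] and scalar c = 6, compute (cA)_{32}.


Scalar multiplication: (cA)_{ij} = c * A_{ij}.
c = 6
A_{32} = -8
(cA)_{32} = 6 * -8 = -48

-48


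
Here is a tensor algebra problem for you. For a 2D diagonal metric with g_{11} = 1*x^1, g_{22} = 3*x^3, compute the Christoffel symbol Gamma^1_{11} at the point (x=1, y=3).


For a diagonal metric, Gamma^k_{ij} = (1/2) g^{kk} (dg_{ik}/dx_j + dg_{jk}/dx_i - dg_{ij}/dx_k).
The metric is diagonal, so g_{ab} = 0 for a != b.
At the given point: g_{11} = 1, g_{22} = 3
g^{11} = 1/1
dg_{11}/dx_1 = dg_{11}/dx_1 = 1
dg_{11}/dx_1 = dg_{11}/dx_1 = 1
dg_{11}/dx_1 = dg_{11}/dx_1 = 1
Numerator = 1 + 1 - 1 = 1
Gamma^1_{11} = 1 / (2 * 1) = 1/2

1/2


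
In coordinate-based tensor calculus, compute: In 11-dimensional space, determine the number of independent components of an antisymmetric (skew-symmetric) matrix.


An antisymmetric rank-2 tensor satisfies A_{ij} = -A_{ji}, so diagonal entries are zero.
The independent components are the upper-triangular entries: C(n, 2) = n(n-1)/2.
n = 11
C(11, 2) = 11 * 10 / 2 = 110 / 2 = 55

55


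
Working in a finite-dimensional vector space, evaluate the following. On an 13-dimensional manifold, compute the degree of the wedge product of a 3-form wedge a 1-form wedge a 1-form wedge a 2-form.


The degree of a wedge product is the sum of the degrees of the individual forms.
Degrees: 3, 1, 1, 2
Total degree = 3 + 1 + 1 + 2 = 7

7


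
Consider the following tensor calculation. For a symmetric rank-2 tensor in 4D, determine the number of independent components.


A symmetric rank-2 tensor in d dimensions has d(d+1)/2 independent components.
d = 4
d(d+1)/2 = 4 * 5 / 2 = 20 / 2 = 10

10


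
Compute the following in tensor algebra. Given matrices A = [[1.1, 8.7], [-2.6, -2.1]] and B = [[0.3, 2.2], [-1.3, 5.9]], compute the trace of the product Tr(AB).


Tr(AB) = sum_i (AB)_{ii} where (AB)_{ii} = sum_k A_{ik} B_{ki}.
(AB)_{11} = 1.1*0.3 + 8.7*-1.3 = -10.98
(AB)_{22} = -2.6*2.2 + -2.1*5.9 = -18.11
Tr(AB) = -10.98 + -18.11 = -29.09

-29.09


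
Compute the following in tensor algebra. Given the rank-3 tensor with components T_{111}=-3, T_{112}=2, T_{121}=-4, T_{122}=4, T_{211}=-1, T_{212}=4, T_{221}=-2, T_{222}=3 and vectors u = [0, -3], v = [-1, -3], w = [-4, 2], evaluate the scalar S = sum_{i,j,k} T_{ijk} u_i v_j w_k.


S = sum over i,j,k of T_{ijk} u_i v_j w_k. Expanding all 8 terms:
T_{111}*u_1*v_1*w_1 = -3*0*-1*-4 = 0  (running total: 0)
T_{112}*u_1*v_1*w_2 = 2*0*-1*2 = 0  (running total: 0)
T_{121}*u_1*v_2*w_1 = -4*0*-3*-4 = 0  (running total: 0)
T_{122}*u_1*v_2*w_2 = 4*0*-3*2 = 0  (running total: 0)
T_{211}*u_2*v_1*w_1 = -1*-3*-1*-4 = 12  (running total: 12)
T_{212}*u_2*v_1*w_2 = 4*-3*-1*2 = 24  (running total: 36)
T_{221}*u_2*v_2*w_1 = -2*-3*-3*-4 = 72  (running total: 108)
T_{222}*u_2*v_2*w_2 = 3*-3*-3*2 = 54  (running total: 162)
S = 162

162


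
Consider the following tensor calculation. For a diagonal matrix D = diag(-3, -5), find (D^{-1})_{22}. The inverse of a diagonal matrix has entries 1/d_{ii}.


For a diagonal matrix, the inverse has entries (D^{-1})_{ii} = 1/d_{ii}.
The diagonal entries are: d_{11} = -3, d_{22} = -5
We need (D^{-1})_{22} = 1/d_{22} = 1/-5 = -1/5

-1/5


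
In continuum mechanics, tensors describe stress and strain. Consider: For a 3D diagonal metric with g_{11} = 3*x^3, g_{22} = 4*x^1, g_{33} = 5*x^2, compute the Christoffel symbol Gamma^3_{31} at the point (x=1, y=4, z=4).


For a diagonal metric, Gamma^k_{ij} = (1/2) g^{kk} (dg_{ik}/dx_j + dg_{jk}/dx_i - dg_{ij}/dx_k).
The metric is diagonal, so g_{ab} = 0 for a != b.
At the given point: g_{11} = 3, g_{22} = 4, g_{33} = 5
g^{33} = 1/5
dg_{33}/dx_1 = dg_{33}/dx_1 = 10
dg_{13}/dx_3 = 0 (off-diagonal)
dg_{31}/dx_3 = 0 (off-diagonal)
Numerator = 10 + 0 - 0 = 10
Gamma^3_{31} = 10 / (2 * 5) = 1

1


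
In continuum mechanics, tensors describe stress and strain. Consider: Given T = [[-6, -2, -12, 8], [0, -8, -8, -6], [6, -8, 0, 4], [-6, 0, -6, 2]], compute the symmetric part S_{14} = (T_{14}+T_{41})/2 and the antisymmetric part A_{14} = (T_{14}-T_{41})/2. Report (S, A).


T_{14} = 8
T_{41} = -6
S_{14} = (8 + -6)/2 = 2/2 = 1
A_{14} = (8 - -6)/2 = 14/2 = 7
Check: S + A = 1 + 7 = 8 = T_{14}.

(1, 7)


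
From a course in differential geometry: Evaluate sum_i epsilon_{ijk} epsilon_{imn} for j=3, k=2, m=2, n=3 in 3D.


Using the identity: epsilon_{ijk} epsilon_{imn} = delta_{jm} delta_{kn} - delta_{jn} delta_{km}.
delta_{32} = 0
delta_{23} = 0
delta_{33} = 1
delta_{22} = 1
Result = 0 * 0 - 1 * 1 = 0 - 1 = -1

-1


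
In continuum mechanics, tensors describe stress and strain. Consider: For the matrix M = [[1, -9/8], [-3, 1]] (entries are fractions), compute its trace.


The trace is the sum of diagonal entries.
Diagonal: M[1,1] = 1, M[2,2] = 1
Tr(M) = 1 + 1
Computing step by step:
After adding M[1,1]: 1
After adding M[2,2]: 2
Tr(M) = 2

2


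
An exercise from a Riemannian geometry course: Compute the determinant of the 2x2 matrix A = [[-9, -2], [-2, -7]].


For a 2x2 matrix [[a, b], [c, d]], det = a*d - b*c.
a = -9, b = -2, c = -2, d = -7
a*d = -9 * -7 = 63
b*c = -2 * -2 = 4
det = 63 - 4 = 59

59


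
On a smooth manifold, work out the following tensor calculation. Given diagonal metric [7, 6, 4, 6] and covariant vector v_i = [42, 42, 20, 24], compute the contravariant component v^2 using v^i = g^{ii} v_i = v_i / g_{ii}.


To raise an index with a diagonal metric: v^i = v_i / g_{ii}.
For index 2: v_2 = 42, g_{22} = 6
v^2 = 42 / 6 = 7

7


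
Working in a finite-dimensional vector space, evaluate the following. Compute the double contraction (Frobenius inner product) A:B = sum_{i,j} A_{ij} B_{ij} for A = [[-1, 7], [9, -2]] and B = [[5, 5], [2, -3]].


A:B = sum over all i,j of A_{ij} * B_{ij}.
Row 1: -1*5=-5, 7*5=35 => row sum = 30
Row 2: 9*2=18, -2*-3=6 => row sum = 24
Total = 30 + 24 = 54

54


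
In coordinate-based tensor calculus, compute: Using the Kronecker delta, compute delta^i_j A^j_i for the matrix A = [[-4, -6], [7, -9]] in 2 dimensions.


The contraction (trace) of a rank-2 tensor is the sum of its diagonal elements.
Diagonal entries: A[1,1] = -4, A[2,2] = -9
Tr(A) = -4 + -9 = -13

-13


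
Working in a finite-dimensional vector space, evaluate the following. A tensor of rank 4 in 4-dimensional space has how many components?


The number of components of a rank-r tensor in d dimensions is d^r.
Here d = 4 and r = 4.
4^4 = 256

256


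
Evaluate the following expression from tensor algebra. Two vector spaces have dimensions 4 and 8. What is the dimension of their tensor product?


The dimension of a tensor product is the product of dimensions.
dim(V) = 4, dim(W) = 8
dim(V (x) W) = 4 * 8 = 32

32


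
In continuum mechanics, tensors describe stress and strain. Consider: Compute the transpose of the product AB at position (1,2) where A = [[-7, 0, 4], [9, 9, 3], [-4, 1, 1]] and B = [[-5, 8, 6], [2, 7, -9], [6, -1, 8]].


(AB)^T_{ij} = (AB)_{ji} = sum_k A_{jk} B_{ki}.
For i=1, j=2 we need (AB)_{21}:
A_{21} * B_{11} = 9 * -5 = -45
A_{22} * B_{21} = 9 * 2 = 18
A_{23} * B_{31} = 3 * 6 = 18
Sum = -45 + 18 + 18 = -9

-9


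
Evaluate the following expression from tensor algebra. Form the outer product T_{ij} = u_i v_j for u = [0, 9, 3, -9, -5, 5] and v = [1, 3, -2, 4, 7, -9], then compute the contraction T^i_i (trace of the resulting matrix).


The outer product gives T_{ij} = u_i v_j.
The trace (contraction) is Tr(T) = sum_i T_{ii} = sum_i u_i v_i.
Diagonal entries:
T_{11} = u_1 * v_1 = 0 * 1 = 0
T_{22} = u_2 * v_2 = 9 * 3 = 27
T_{33} = u_3 * v_3 = 3 * -2 = -6
T_{44} = u_4 * v_4 = -9 * 4 = -36
T_{55} = u_5 * v_5 = -5 * 7 = -35
T_{66} = u_6 * v_6 = 5 * -9 = -45
Tr(T) = 0 + 27 + -6 + -36 + -35 + -45 = -95

-95


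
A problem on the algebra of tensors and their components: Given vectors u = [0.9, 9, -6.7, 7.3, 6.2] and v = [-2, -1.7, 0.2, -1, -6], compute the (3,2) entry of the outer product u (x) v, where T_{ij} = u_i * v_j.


The outer product entry T_{ij} = u_i * v_j.
We need i=3, j=2.
u_3 = -6.7, v_2 = -1.7
T_{3,2} = -6.7 * -1.7 = 11.39

11.39


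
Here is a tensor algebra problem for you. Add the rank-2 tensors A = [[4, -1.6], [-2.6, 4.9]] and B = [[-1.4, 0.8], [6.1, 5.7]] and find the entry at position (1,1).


Tensor addition is component-wise: (A + B)_{ij} = A_{ij} + B_{ij}.
A_{11} = 4
B_{11} = -1.4
(A + B)_{11} = 4 + -1.4 = 2.6

2.6


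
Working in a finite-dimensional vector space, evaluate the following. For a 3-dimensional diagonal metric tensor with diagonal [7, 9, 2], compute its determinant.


For a diagonal metric, the determinant is the product of diagonal entries.
Diagonal entries: 7, 9, 2
det(g) = 7 * 9 * 2 = 126

126


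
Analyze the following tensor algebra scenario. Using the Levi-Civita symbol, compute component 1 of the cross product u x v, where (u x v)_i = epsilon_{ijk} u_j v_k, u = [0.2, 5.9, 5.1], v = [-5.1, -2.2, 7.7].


(u x v)_1 = sum_{j,k} epsilon_{1jk} u_j v_k. Only permutations of (1,2,3) contribute; the two non-zero terms are:
eps_{123} u_2 v_3 = 1 * 5.9 * 7.7 = 45.43
eps_{132} u_3 v_2 = -1 * 5.1 * -2.2 = 11.22
(u x v)_1 = 56.65

56.65


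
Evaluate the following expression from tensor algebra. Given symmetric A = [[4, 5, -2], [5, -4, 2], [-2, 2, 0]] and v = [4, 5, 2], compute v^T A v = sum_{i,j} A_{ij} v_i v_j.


First compute Av:
(Av)_1 = 4*4 + 5*5 + -2*2 = 37
(Av)_2 = 5*4 + -4*5 + 2*2 = 4
(Av)_3 = -2*4 + 2*5 + 0*2 = 2
Av = [37, 4, 2]
Then v^T (Av) = 4*37 + 5*4 + 2*2
= 148 + 20 + 4 = 172

172


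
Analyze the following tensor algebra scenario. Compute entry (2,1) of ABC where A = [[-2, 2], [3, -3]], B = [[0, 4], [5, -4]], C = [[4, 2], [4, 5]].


(ABC)_{21} = sum_m (AB)_{2m} C_{m1}. First compute row 2 of AB.
(AB)_{21} = 3*0 + -3*5 = -15
(AB)_{22} = 3*4 + -3*-4 = 24
Now contract with column 1 of C:
(AB)_{21} * C_{11} = -15 * 4 = -60
(AB)_{22} * C_{21} = 24 * 4 = 96
(ABC)_{21} = -60 + 96 = 36

36


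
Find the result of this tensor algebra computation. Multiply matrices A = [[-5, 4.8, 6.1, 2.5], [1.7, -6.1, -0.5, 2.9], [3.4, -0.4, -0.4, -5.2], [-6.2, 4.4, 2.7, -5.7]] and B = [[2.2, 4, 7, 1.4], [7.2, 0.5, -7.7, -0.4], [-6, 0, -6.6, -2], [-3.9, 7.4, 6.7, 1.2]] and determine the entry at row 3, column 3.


(AB)_{ij} = sum_k A_{ik} B_{kj}.
For i=3, j=3:
A_{31} * B_{13} = 3.4 * 7 = 23.8
A_{32} * B_{23} = -0.4 * -7.7 = 3.08
A_{33} * B_{33} = -0.4 * -6.6 = 2.64
A_{34} * B_{43} = -5.2 * 6.7 = -34.84
Sum = 23.8 + 3.08 + 2.64 + -34.84 = -5.32

-5.32


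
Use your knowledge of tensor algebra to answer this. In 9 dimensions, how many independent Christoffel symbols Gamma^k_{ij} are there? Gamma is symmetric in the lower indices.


Christoffel symbols Gamma^k_{ij} are symmetric in i,j, so there are d * d(d+1)/2 independent symbols.
d = 9
d(d+1)/2 = 9 * 10 / 2 = 45
Total = 9 * 45 = 405

405


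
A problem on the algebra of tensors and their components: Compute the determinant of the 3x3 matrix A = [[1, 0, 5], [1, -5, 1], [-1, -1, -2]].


Expanding along the first row, det(A) = a11*M_11 - a12*M_12 + a13*M_13, where M_1j is the (1,j) minor.
Minor M_11 = -5*-2 - 1*-1 = 11
Minor M_12 = 1*-2 - 1*-1 = -1
Minor M_13 = 1*-1 - -5*-1 = -6
det = 1*(11) - 0*(-1) + 5*(-6)
    = 11 - 0 + -30
    = -19

-19


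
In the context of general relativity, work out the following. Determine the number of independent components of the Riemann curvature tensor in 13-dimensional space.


The Riemann tensor in d dimensions has d^2(d^2 - 1)/12 independent components.
d = 13, so d^2 = 169
d^2 - 1 = 168
d^2(d^2 - 1) = 169 * 168 = 28392
Divide by 12: 28392 / 12 = 2366

2366


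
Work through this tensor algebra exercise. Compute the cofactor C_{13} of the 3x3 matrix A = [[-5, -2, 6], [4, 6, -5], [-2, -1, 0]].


To find cofactor C_{13}, delete row 1 and column 3.
The resulting 2x2 submatrix is: [[4, 6], [-2, -1]]
Minor M_{13} = 4*-1 - 6*-2
  = -4 - -12 = 8
Sign = (-1)^(1+3) = (-1)^4 = 1
Cofactor C_{13} = 1 * 8 = 8

8


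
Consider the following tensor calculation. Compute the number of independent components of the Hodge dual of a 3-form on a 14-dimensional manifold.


The Hodge dual of a p-form on an n-dimensional manifold is an (n-p)-form.
n = 14, p = 3, so dual degree = 14 - 3 = 11
The number of components is C(n, n-p) = C(14, 11) = 364

364


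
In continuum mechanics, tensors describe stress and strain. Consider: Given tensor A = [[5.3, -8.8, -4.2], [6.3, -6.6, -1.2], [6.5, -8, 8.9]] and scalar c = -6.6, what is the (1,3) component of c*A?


Scalar multiplication: (cA)_{ij} = c * A_{ij}.
c = -6.6
A_{13} = -4.2
(cA)_{13} = -6.6 * -4.2 = 27.72

27.72


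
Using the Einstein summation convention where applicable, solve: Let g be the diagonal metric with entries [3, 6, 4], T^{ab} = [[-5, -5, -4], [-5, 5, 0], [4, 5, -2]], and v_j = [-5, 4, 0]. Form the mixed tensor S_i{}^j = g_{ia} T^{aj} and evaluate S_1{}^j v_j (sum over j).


Step 1: lower the first index. For a diagonal metric, g_{ia} T^{aj} = g_{ii} T^{ij} (no sum on i).
g_{11} = 3
S_1{}^1 = 3 * T^{11} = 3 * -5 = -15
S_1{}^2 = 3 * T^{12} = 3 * -5 = -15
S_1{}^3 = 3 * T^{13} = 3 * -4 = -12
Step 2: contract S_1{}^j with v_j.
S_1{}^1 * v_1 = -15 * -5 = 75
S_1{}^2 * v_2 = -15 * 4 = -60
S_1{}^3 * v_3 = -12 * 0 = 0
Result = 75 + -60 + 0 = 15

15


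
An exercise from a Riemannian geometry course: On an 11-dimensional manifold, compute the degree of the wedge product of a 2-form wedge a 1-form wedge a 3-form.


The degree of a wedge product is the sum of the degrees of the individual forms.
Degrees: 2, 1, 3
Total degree = 2 + 1 + 3 = 6

6


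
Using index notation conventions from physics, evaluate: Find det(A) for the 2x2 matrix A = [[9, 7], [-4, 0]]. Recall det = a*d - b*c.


For a 2x2 matrix [[a, b], [c, d]], det = a*d - b*c.
a = 9, b = 7, c = -4, d = 0
a*d = 9 * 0 = 0
b*c = 7 * -4 = -28
det = 0 - -28 = 28

28


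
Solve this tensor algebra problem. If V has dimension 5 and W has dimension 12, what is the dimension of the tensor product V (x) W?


The dimension of a tensor product is the product of dimensions.
dim(V) = 5, dim(W) = 12
dim(V (x) W) = 5 * 12 = 60

60


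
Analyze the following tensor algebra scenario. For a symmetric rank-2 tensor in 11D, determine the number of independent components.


A symmetric rank-2 tensor in d dimensions has d(d+1)/2 independent components.
d = 11
d(d+1)/2 = 11 * 12 / 2 = 132 / 2 = 66

66


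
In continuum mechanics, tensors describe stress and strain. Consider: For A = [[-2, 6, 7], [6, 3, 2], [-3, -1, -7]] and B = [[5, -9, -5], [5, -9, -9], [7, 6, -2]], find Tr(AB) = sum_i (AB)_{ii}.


Tr(AB) = sum_i (AB)_{ii} where (AB)_{ii} = sum_k A_{ik} B_{ki}.
(AB)_{11} = -2*5 + 6*5 + 7*7 = 69
(AB)_{22} = 6*-9 + 3*-9 + 2*6 = -69
(AB)_{33} = -3*-5 + -1*-9 + -7*-2 = 38
Tr(AB) = 69 + -69 + 38 = 38

38


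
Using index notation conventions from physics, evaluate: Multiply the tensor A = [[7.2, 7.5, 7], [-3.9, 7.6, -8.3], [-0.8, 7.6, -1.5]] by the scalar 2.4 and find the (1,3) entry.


Scalar multiplication: (cA)_{ij} = c * A_{ij}.
c = 2.4
A_{13} = 7
(cA)_{13} = 2.4 * 7 = 16.8

16.8


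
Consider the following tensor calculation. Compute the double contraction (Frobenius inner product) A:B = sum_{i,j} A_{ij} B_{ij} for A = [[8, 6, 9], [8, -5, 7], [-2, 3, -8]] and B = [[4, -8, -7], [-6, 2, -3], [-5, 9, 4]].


A:B = sum over all i,j of A_{ij} * B_{ij}.
Row 1: 8*4=32, 6*-8=-48, 9*-7=-63 => row sum = -79
Row 2: 8*-6=-48, -5*2=-10, 7*-3=-21 => row sum = -79
Row 3: -2*-5=10, 3*9=27, -8*4=-32 => row sum = 5
Total = -79 + -79 + 5 = -153

-153


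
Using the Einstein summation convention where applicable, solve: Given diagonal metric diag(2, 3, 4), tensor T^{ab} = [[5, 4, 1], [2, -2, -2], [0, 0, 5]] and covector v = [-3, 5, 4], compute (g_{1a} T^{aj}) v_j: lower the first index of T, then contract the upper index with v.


Step 1: lower the first index. For a diagonal metric, g_{ia} T^{aj} = g_{ii} T^{ij} (no sum on i).
g_{11} = 2
S_1{}^1 = 2 * T^{11} = 2 * 5 = 10
S_1{}^2 = 2 * T^{12} = 2 * 4 = 8
S_1{}^3 = 2 * T^{13} = 2 * 1 = 2
Step 2: contract S_1{}^j with v_j.
S_1{}^1 * v_1 = 10 * -3 = -30
S_1{}^2 * v_2 = 8 * 5 = 40
S_1{}^3 * v_3 = 2 * 4 = 8
Result = -30 + 40 + 8 = 18

18


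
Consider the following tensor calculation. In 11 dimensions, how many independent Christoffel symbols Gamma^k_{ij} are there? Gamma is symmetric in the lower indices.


Christoffel symbols Gamma^k_{ij} are symmetric in i,j, so there are d * d(d+1)/2 independent symbols.
d = 11
d(d+1)/2 = 11 * 12 / 2 = 66
Total = 11 * 66 = 726

726


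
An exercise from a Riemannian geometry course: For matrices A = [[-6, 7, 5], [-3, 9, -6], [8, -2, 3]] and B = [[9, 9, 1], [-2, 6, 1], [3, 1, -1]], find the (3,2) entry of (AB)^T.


(AB)^T_{ij} = (AB)_{ji} = sum_k A_{jk} B_{ki}.
For i=3, j=2 we need (AB)_{23}:
A_{21} * B_{13} = -3 * 1 = -3
A_{22} * B_{23} = 9 * 1 = 9
A_{23} * B_{33} = -6 * -1 = 6
Sum = -3 + 9 + 6 = 12

12


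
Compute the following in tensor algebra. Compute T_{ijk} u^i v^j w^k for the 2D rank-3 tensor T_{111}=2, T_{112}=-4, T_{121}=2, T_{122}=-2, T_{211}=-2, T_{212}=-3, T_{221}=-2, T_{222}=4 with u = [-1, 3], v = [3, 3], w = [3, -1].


S = sum over i,j,k of T_{ijk} u_i v_j w_k. Expanding all 8 terms:
T_{111}*u_1*v_1*w_1 = 2*-1*3*3 = -18  (running total: -18)
T_{112}*u_1*v_1*w_2 = -4*-1*3*-1 = -12  (running total: -30)
T_{121}*u_1*v_2*w_1 = 2*-1*3*3 = -18  (running total: -48)
T_{122}*u_1*v_2*w_2 = -2*-1*3*-1 = -6  (running total: -54)
T_{211}*u_2*v_1*w_1 = -2*3*3*3 = -54  (running total: -108)
T_{212}*u_2*v_1*w_2 = -3*3*3*-1 = 27  (running total: -81)
T_{221}*u_2*v_2*w_1 = -2*3*3*3 = -54  (running total: -135)
T_{222}*u_2*v_2*w_2 = 4*3*3*-1 = -36  (running total: -171)
S = -171

-171


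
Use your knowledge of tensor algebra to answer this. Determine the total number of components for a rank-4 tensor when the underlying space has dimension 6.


The number of components of a rank-r tensor in d dimensions is d^r.
Here d = 6 and r = 4.
6^4 = 1296

1296


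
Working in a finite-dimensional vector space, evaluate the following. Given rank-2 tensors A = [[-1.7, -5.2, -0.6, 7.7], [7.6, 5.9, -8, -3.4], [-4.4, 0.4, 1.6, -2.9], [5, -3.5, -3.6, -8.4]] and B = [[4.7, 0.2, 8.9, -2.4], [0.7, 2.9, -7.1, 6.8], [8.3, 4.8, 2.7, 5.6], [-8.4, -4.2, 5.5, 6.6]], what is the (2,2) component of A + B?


Tensor addition is component-wise: (A + B)_{ij} = A_{ij} + B_{ij}.
A_{22} = 5.9
B_{22} = 2.9
(A + B)_{22} = 5.9 + 2.9 = 8.8

8.8


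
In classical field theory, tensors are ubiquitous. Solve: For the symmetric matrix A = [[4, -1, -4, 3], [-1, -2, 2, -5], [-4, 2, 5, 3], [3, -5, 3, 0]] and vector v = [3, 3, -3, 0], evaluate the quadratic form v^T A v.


First compute Av:
(Av)_1 = 4*3 + -1*3 + -4*-3 + 3*0 = 21
(Av)_2 = -1*3 + -2*3 + 2*-3 + -5*0 = -15
(Av)_3 = -4*3 + 2*3 + 5*-3 + 3*0 = -21
(Av)_4 = 3*3 + -5*3 + 3*-3 + 0*0 = -15
Av = [21, -15, -21, -15]
Then v^T (Av) = 3*21 + 3*-15 + -3*-21 + 0*-15
= 63 + -45 + 63 + 0 = 81

81


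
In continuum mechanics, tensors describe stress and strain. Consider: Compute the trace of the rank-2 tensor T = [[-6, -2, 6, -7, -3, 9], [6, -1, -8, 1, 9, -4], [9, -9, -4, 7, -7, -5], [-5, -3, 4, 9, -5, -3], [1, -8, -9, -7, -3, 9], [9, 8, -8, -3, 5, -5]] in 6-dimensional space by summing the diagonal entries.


The contraction (trace) of a rank-2 tensor is the sum of its diagonal elements.
Diagonal entries: A[1,1] = -6, A[2,2] = -1, A[3,3] = -4, A[4,4] = 9, A[5,5] = -3, A[6,6] = -5
Tr(A) = -6 + -1 + -4 + 9 + -3 + -5 = -10

-10


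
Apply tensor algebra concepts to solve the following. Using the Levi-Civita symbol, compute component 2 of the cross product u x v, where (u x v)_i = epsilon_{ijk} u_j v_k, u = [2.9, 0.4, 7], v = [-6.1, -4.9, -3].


(u x v)_2 = sum_{j,k} epsilon_{2jk} u_j v_k. Only permutations of (1,2,3) contribute; the two non-zero terms are:
eps_{213} u_1 v_3 = -1 * 2.9 * -3 = 8.7
eps_{231} u_3 v_1 = 1 * 7 * -6.1 = -42.7
(u x v)_2 = -34

-34


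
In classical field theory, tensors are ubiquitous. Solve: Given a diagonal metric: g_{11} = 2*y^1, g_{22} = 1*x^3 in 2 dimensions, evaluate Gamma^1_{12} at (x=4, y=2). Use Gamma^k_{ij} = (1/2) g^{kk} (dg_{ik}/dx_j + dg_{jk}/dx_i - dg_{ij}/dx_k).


For a diagonal metric, Gamma^k_{ij} = (1/2) g^{kk} (dg_{ik}/dx_j + dg_{jk}/dx_i - dg_{ij}/dx_k).
The metric is diagonal, so g_{ab} = 0 for a != b.
At the given point: g_{11} = 4, g_{22} = 64
g^{11} = 1/4
dg_{11}/dx_2 = dg_{11}/dx_2 = 2
dg_{21}/dx_1 = 0 (off-diagonal)
dg_{12}/dx_1 = 0 (off-diagonal)
Numerator = 2 + 0 - 0 = 2
Gamma^1_{12} = 2 / (2 * 4) = 1/4

1/4


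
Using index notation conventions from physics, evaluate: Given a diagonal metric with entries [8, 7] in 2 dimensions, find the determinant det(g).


For a diagonal metric, the determinant is the product of diagonal entries.
Diagonal entries: 8, 7
det(g) = 8 * 7 = 56

56


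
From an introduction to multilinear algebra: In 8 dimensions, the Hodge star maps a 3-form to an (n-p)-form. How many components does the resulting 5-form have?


The Hodge dual of a p-form on an n-dimensional manifold is an (n-p)-form.
n = 8, p = 3, so dual degree = 8 - 3 = 5
The number of components is C(n, n-p) = C(8, 5) = 56

56


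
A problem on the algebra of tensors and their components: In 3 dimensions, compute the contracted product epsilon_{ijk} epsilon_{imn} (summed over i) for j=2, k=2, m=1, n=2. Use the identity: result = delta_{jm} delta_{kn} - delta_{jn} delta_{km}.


Using the identity: epsilon_{ijk} epsilon_{imn} = delta_{jm} delta_{kn} - delta_{jn} delta_{km}.
delta_{21} = 0
delta_{22} = 1
delta_{22} = 1
delta_{21} = 0
Result = 0 * 1 - 1 * 0 = 0 - 0 = 0

0


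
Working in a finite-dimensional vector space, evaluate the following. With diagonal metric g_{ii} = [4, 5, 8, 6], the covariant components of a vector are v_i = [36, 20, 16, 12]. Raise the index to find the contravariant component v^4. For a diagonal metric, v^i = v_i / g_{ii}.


To raise an index with a diagonal metric: v^i = v_i / g_{ii}.
For index 4: v_4 = 12, g_{44} = 6
v^4 = 12 / 6 = 2

2


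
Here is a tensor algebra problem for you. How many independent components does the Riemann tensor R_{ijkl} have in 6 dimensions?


The Riemann tensor in d dimensions has d^2(d^2 - 1)/12 independent components.
d = 6, so d^2 = 36
d^2 - 1 = 35
d^2(d^2 - 1) = 36 * 35 = 1260
Divide by 12: 1260 / 12 = 105

105


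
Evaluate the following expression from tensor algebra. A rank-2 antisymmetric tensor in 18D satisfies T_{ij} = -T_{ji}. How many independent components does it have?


An antisymmetric rank-2 tensor satisfies A_{ij} = -A_{ji}, so diagonal entries are zero.
The independent components are the upper-triangular entries: C(n, 2) = n(n-1)/2.
n = 18
C(18, 2) = 18 * 17 / 2 = 306 / 2 = 153

153


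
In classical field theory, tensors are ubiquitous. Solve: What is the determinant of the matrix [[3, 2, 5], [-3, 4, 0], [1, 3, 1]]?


Expanding along the first row, det(A) = a11*M_11 - a12*M_12 + a13*M_13, where M_1j is the (1,j) minor.
Minor M_11 = 4*1 - 0*3 = 4
Minor M_12 = -3*1 - 0*1 = -3
Minor M_13 = -3*3 - 4*1 = -13
det = 3*(4) - 2*(-3) + 5*(-13)
    = 12 - -6 + -65
    = -47

-47


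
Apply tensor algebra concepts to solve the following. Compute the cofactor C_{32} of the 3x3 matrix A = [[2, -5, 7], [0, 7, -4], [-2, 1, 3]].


To find cofactor C_{32}, delete row 3 and column 2.
The resulting 2x2 submatrix is: [[2, 7], [0, -4]]
Minor M_{32} = 2*-4 - 7*0
  = -8 - 0 = -8
Sign = (-1)^(3+2) = (-1)^5 = -1
Cofactor C_{32} = -1 * -8 = 8

8


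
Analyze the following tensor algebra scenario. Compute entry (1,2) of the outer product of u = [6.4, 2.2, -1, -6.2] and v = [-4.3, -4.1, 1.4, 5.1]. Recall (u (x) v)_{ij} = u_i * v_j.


The outer product entry T_{ij} = u_i * v_j.
We need i=1, j=2.
u_1 = 6.4, v_2 = -4.1
T_{1,2} = 6.4 * -4.1 = -26.24

-26.24


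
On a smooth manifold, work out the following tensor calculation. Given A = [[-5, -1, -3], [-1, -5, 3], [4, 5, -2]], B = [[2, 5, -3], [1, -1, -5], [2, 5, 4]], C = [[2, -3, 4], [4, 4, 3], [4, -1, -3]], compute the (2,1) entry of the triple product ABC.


(ABC)_{21} = sum_m (AB)_{2m} C_{m1}. First compute row 2 of AB.
(AB)_{21} = -1*2 + -5*1 + 3*2 = -1
(AB)_{22} = -1*5 + -5*-1 + 3*5 = 15
(AB)_{23} = -1*-3 + -5*-5 + 3*4 = 40
Now contract with column 1 of C:
(AB)_{21} * C_{11} = -1 * 2 = -2
(AB)_{22} * C_{21} = 15 * 4 = 60
(AB)_{23} * C_{31} = 40 * 4 = 160
(ABC)_{21} = -2 + 60 + 160 = 218

218


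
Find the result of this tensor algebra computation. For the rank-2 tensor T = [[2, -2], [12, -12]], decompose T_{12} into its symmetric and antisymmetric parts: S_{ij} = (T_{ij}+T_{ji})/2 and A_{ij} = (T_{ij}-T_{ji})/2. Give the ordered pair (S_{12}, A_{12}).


T_{12} = -2
T_{21} = 12
S_{12} = (-2 + 12)/2 = 10/2 = 5
A_{12} = (-2 - 12)/2 = -14/2 = -7
Check: S + A = 5 + -7 = -2 = T_{12}.

(5, -7)


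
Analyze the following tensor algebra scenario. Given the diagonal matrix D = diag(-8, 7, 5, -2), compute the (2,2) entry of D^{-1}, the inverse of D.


For a diagonal matrix, the inverse has entries (D^{-1})_{ii} = 1/d_{ii}.
The diagonal entries are: d_{11} = -8, d_{22} = 7, d_{33} = 5, d_{44} = -2
We need (D^{-1})_{22} = 1/d_{22} = 1/7 = 1/7

1/7


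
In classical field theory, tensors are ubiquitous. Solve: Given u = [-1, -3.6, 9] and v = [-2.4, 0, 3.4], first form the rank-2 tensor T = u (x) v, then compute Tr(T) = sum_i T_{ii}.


The outer product gives T_{ij} = u_i v_j.
The trace (contraction) is Tr(T) = sum_i T_{ii} = sum_i u_i v_i.
Diagonal entries:
T_{11} = u_1 * v_1 = -1 * -2.4 = 2.4
T_{22} = u_2 * v_2 = -3.6 * 0 = 0
T_{33} = u_3 * v_3 = 9 * 3.4 = 30.6
Tr(T) = 2.4 + 0 + 30.6 = 33

33


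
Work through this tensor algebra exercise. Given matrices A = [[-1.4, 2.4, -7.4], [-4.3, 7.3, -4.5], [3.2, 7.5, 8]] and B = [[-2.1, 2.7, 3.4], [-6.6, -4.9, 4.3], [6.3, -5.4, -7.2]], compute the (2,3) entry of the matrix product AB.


(AB)_{ij} = sum_k A_{ik} B_{kj}.
For i=2, j=3:
A_{21} * B_{13} = -4.3 * 3.4 = -14.62
A_{22} * B_{23} = 7.3 * 4.3 = 31.39
A_{23} * B_{33} = -4.5 * -7.2 = 32.4
Sum = -14.62 + 31.39 + 32.4 = 49.17

49.17


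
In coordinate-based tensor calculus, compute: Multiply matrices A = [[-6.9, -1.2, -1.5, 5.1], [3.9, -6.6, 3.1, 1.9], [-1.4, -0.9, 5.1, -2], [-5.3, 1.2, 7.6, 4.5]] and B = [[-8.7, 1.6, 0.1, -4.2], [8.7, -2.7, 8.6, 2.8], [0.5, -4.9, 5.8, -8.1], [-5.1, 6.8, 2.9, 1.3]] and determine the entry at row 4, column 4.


(AB)_{ij} = sum_k A_{ik} B_{kj}.
For i=4, j=4:
A_{41} * B_{14} = -5.3 * -4.2 = 22.26
A_{42} * B_{24} = 1.2 * 2.8 = 3.36
A_{43} * B_{34} = 7.6 * -8.1 = -61.56
A_{44} * B_{44} = 4.5 * 1.3 = 5.85
Sum = 22.26 + 3.36 + -61.56 + 5.85 = -30.09

-30.09


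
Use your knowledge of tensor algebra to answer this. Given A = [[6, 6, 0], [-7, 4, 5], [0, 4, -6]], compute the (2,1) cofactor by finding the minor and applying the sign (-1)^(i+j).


To find cofactor C_{21}, delete row 2 and column 1.
The resulting 2x2 submatrix is: [[6, 0], [4, -6]]
Minor M_{21} = 6*-6 - 0*4
  = -36 - 0 = -36
Sign = (-1)^(2+1) = (-1)^3 = -1
Cofactor C_{21} = -1 * -36 = 36

36


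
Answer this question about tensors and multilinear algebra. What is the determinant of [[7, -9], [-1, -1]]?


For a 2x2 matrix [[a, b], [c, d]], det = a*d - b*c.
a = 7, b = -9, c = -1, d = -1
a*d = 7 * -1 = -7
b*c = -9 * -1 = 9
det = -7 - 9 = -16

-16


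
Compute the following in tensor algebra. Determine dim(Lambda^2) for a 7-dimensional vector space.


The dimension of the space of p-forms on an n-dimensional space is C(n, p).
n = 7, p = 2
C(7, 2) = 7! / (2! * 5!) = 21

21


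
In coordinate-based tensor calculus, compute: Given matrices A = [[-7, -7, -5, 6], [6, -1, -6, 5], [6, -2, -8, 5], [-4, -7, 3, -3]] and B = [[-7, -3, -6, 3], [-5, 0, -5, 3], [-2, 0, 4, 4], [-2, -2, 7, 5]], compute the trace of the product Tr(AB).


Tr(AB) = sum_i (AB)_{ii} where (AB)_{ii} = sum_k A_{ik} B_{ki}.
(AB)_{11} = -7*-7 + -7*-5 + -5*-2 + 6*-2 = 82
(AB)_{22} = 6*-3 + -1*0 + -6*0 + 5*-2 = -28
(AB)_{33} = 6*-6 + -2*-5 + -8*4 + 5*7 = -23
(AB)_{44} = -4*3 + -7*3 + 3*4 + -3*5 = -36
Tr(AB) = 82 + -28 + -23 + -36 = -5

-5


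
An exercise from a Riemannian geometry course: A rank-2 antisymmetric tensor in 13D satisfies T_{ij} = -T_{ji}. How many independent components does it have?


An antisymmetric rank-2 tensor satisfies A_{ij} = -A_{ji}, so diagonal entries are zero.
The independent components are the upper-triangular entries: C(n, 2) = n(n-1)/2.
n = 13
C(13, 2) = 13 * 12 / 2 = 156 / 2 = 78

78


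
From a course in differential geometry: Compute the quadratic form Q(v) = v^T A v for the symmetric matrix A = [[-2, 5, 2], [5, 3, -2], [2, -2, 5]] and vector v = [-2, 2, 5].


First compute Av:
(Av)_1 = -2*-2 + 5*2 + 2*5 = 24
(Av)_2 = 5*-2 + 3*2 + -2*5 = -14
(Av)_3 = 2*-2 + -2*2 + 5*5 = 17
Av = [24, -14, 17]
Then v^T (Av) = -2*24 + 2*-14 + 5*17
= -48 + -28 + 85 = 9

9
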